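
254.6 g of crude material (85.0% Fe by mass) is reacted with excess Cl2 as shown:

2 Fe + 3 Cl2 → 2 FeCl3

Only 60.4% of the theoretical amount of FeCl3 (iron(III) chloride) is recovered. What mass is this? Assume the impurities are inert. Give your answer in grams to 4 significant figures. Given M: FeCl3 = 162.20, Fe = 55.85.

Pure Fe available = 254.6 g × 0.850 = 216.41 g.
n(Fe) = 216.41 g / 55.85 g/mol = 3.8748 mol.
From the equation the Fe:FeCl3 mole ratio is 2:2, so n(FeCl3) = 3.8748 × 2/2 = 3.8748 mol.
Mass of FeCl3 = 3.8748 mol × 162.20 g/mol = 628.50 g.
Actual mass collected = 628.50 g × 0.604 = 379.61 g.

379.6 g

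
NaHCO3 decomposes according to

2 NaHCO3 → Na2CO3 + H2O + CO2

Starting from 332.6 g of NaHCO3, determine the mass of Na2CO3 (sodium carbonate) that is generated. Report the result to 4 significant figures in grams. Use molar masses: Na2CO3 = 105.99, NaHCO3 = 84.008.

209.8 g

n(NaHCO3) = 332.60 g / 84.008 g/mol = 3.9591 mol.
From the equation the NaHCO3:Na2CO3 mole ratio is 2:1, so n(Na2CO3) = 3.9591 × 1/2 = 1.9796 mol.
Mass of Na2CO3 = 1.9796 mol × 105.99 g/mol = 209.81 g.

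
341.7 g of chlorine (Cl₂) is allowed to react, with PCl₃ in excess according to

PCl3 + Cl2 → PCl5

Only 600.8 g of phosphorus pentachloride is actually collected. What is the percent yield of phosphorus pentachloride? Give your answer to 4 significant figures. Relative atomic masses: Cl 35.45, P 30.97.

59.87 %

M(Cl2) = 2(35.45) = 70.90 g/mol.
M(PCl5) = 30.97 + 5(35.45) = 208.22 g/mol.
n(Cl2) = 341.70 g / 70.90 g/mol = 4.8195 mol.
From the equation the Cl2:PCl5 mole ratio is 1:1, so n(PCl5) = 4.8195 × 1/1 = 4.8195 mol.
Mass of PCl5 = 4.8195 mol × 208.22 g/mol = 1003.5 g.
This is the theoretical yield. Percent yield = 600.8 g / 1003.5 g × 100% = 59.870%.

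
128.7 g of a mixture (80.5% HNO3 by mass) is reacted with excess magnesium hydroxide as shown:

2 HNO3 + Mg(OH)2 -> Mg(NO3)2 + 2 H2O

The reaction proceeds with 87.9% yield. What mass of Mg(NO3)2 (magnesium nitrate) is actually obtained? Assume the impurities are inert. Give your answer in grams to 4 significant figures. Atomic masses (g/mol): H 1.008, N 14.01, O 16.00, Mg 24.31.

Pure HNO3 available = 128.7 g × 0.805 = 103.60 g.
M(HNO3) = 1.008 + 14.01 + 3(16.00) = 63.018 g/mol.
M(Mg(NO3)2) = 24.31 + 2(14.01) + 6(16.00) = 148.33 g/mol.
n(HNO3) = 103.60 g / 63.018 g/mol = 1.6440 mol.
From the equation the HNO3:Mg(NO3)2 mole ratio is 2:1, so n(Mg(NO3)2) = 1.6440 × 1/2 = 0.82202 mol.
Mass of Mg(NO3)2 = 0.82202 mol × 148.33 g/mol = 121.93 g.
Actual mass collected = 121.93 g × 0.879 = 107.18 g.

107.2 g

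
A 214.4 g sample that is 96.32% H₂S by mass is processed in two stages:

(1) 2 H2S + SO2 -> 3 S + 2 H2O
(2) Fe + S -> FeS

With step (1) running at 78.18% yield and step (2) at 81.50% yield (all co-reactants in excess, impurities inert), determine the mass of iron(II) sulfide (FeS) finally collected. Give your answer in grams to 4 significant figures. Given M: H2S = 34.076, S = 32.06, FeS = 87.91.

509.2 g

Pure H2S = 214.4 × 0.9632 = 206.51 g.
n(H2S) = 206.51 / 34.076 = 6.0603 mol.
Step 1 (H2S:S = 2:3): theoretical n(S) = 9.0904 mol; at 78.18% yield, n(S) = 7.1069 mol.
Step 2 (S:FeS = 1:1): theoretical n(FeS) = 7.1069 mol, so theoretical mass = 7.1069 × 87.91 = 624.77 g.
At 81.50% yield, actual mass of FeS = 624.77 × 0.8150 = 509.18 g.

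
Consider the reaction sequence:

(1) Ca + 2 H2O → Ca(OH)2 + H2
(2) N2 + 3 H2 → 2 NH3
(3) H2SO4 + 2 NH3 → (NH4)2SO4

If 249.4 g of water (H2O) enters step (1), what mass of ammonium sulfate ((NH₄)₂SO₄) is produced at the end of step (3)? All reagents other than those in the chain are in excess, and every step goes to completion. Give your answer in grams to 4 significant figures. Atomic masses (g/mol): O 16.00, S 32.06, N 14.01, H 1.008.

304.9 g

M(H2O) = 2(1.008) + 16.00 = 18.016 g/mol.
M((NH4)2SO4) = 2(14.01) + 8(1.008) + 32.06 + 4(16.00) = 132.144 g/mol.
n(H2O) = 249.4 / 18.016 = 13.843 mol.
Reaction (1): H2O→H2 ratio 2:1 ⇒ n(H2) = 6.9216 mol.
Reaction (2): H2→NH3 ratio 3:2 ⇒ n(NH3) = 4.6144 mol.
Reaction (3): NH3→(NH4)2SO4 ratio 2:1 ⇒ n((NH4)2SO4) = 2.3072 mol.
Mass of (NH4)2SO4 = 2.3072 × 132.144 = 304.88 g.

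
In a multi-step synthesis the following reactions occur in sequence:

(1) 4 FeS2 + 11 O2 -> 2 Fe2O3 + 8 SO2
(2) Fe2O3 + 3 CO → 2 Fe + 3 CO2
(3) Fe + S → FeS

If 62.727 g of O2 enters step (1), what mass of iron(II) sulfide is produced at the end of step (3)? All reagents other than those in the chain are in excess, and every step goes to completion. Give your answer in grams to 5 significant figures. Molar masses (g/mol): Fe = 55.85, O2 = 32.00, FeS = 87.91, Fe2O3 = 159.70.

62.663 g

n(O2) = 62.727 / 32.00 = 1.96022 mol.
Reaction (1): O2→Fe2O3 ratio 11:2 ⇒ n(Fe2O3) = 0.356403 mol.
Reaction (2): Fe2O3→Fe ratio 1:2 ⇒ n(Fe) = 0.712807 mol.
Reaction (3): Fe→FeS ratio 1:1 ⇒ n(FeS) = 0.712807 mol.
Mass of FeS = 0.712807 × 87.91 = 62.6628 g.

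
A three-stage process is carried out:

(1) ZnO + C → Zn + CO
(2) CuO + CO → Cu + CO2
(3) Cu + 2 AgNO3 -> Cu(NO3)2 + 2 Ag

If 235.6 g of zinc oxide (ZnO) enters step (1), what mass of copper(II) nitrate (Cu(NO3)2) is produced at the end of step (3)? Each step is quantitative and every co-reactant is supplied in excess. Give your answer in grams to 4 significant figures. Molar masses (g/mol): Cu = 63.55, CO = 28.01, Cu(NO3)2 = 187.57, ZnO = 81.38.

543.0 g

n(ZnO) = 235.6 / 81.38 = 2.8951 mol.
Reaction (1): ZnO→CO ratio 1:1 ⇒ n(CO) = 2.8951 mol.
Reaction (2): CO→Cu ratio 1:1 ⇒ n(Cu) = 2.8951 mol.
Reaction (3): Cu→Cu(NO3)2 ratio 1:1 ⇒ n(Cu(NO3)2) = 2.8951 mol.
Mass of Cu(NO3)2 = 2.8951 × 187.57 = 543.03 g.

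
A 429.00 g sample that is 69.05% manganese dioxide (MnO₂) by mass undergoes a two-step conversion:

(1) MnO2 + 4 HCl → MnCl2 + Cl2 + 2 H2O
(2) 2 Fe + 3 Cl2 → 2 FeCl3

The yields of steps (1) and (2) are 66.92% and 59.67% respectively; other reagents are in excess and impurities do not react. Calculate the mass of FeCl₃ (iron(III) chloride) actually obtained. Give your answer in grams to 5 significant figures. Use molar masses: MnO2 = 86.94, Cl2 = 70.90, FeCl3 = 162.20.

Pure MnO2 = 429.00 × 0.6905 = 296.224 g.
n(MnO2) = 296.224 / 86.94 = 3.40723 mol.
Step 1 (MnO2:Cl2 = 1:1): theoretical n(Cl2) = 3.40723 mol; at 66.92% yield, n(Cl2) = 2.28012 mol.
Step 2 (Cl2:FeCl3 = 3:2): theoretical n(FeCl3) = 1.52008 mol, so theoretical mass = 1.52008 × 162.20 = 246.557 g.
At 59.67% yield, actual mass of FeCl3 = 246.557 × 0.5967 = 147.120 g.

147.12 g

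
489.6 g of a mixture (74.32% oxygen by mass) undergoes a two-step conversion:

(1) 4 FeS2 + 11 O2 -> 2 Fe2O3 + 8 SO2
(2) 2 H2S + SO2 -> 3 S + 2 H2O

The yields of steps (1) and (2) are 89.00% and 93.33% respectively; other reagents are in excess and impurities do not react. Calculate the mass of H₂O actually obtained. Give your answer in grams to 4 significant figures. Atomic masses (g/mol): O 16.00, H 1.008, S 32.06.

247.5 g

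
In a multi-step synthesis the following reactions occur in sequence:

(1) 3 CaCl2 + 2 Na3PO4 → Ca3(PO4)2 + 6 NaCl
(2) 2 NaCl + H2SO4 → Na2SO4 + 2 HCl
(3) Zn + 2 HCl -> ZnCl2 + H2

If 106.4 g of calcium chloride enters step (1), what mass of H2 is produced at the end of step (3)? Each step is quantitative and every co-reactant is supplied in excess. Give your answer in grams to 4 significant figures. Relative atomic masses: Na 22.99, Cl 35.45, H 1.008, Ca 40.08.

1.933 g

M(CaCl2) = 40.08 + 2(35.45) = 110.98 g/mol.
M(H2) = 2(1.008) = 2.016 g/mol.
n(CaCl2) = 106.4 / 110.98 = 0.95873 mol.
Reaction (1): CaCl2→NaCl ratio 3:6 ⇒ n(NaCl) = 1.9175 mol.
Reaction (2): NaCl→HCl ratio 2:2 ⇒ n(HCl) = 1.9175 mol.
Reaction (3): HCl→H2 ratio 2:1 ⇒ n(H2) = 0.95873 mol.
Mass of H2 = 0.95873 × 2.016 = 1.9328 g.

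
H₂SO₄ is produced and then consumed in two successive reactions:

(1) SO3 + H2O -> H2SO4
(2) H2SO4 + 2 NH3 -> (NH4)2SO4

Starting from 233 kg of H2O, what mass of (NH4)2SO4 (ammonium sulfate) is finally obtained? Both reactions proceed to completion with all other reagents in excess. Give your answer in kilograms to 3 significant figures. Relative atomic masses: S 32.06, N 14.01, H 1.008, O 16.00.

M(H2O) = 2(1.008) + 16.00 = 18.016 g/mol.
M((NH4)2SO4) = 2(14.01) + 8(1.008) + 32.06 + 4(16.00) = 132.144 g/mol.
233 kg = 233000 g.
n(H2O) = 233000 / 18.016 = 12930 mol.
Step 1 gives a 1:1 ratio of H2O to H2SO4, so n(H2SO4) = 12930 mol.
In step 2 the H2SO4:(NH4)2SO4 ratio is 1:1, so n((NH4)2SO4) = 12930 mol.
Mass of (NH4)2SO4 = 12930 × 132.144 = 1.709 × 10^6 g = 1710 kg.

1710 kg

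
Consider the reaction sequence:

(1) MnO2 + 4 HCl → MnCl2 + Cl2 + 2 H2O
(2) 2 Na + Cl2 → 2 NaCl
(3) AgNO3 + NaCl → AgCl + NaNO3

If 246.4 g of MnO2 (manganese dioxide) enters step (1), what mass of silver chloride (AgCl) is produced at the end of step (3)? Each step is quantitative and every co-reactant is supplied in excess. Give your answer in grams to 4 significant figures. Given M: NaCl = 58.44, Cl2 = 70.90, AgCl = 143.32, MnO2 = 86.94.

812.4 g

n(MnO2) = 246.4 / 86.94 = 2.8341 mol.
Reaction (1): MnO2→Cl2 ratio 1:1 ⇒ n(Cl2) = 2.8341 mol.
Reaction (2): Cl2→NaCl ratio 1:2 ⇒ n(NaCl) = 5.6683 mol.
Reaction (3): NaCl→AgCl ratio 1:1 ⇒ n(AgCl) = 5.6683 mol.
Mass of AgCl = 5.6683 × 143.32 = 812.38 g.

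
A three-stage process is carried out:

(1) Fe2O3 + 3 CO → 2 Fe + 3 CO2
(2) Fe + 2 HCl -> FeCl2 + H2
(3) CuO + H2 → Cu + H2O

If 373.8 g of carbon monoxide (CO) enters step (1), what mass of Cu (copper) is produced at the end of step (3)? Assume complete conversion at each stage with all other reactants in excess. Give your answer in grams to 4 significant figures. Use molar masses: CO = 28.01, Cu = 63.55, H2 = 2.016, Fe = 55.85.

565.4 g

n(CO) = 373.8 / 28.01 = 13.345 mol.
Reaction (1): CO→Fe ratio 3:2 ⇒ n(Fe) = 8.8968 mol.
Reaction (2): Fe→H2 ratio 1:1 ⇒ n(H2) = 8.8968 mol.
Reaction (3): H2→Cu ratio 1:1 ⇒ n(Cu) = 8.8968 mol.
Mass of Cu = 8.8968 × 63.55 = 565.39 g.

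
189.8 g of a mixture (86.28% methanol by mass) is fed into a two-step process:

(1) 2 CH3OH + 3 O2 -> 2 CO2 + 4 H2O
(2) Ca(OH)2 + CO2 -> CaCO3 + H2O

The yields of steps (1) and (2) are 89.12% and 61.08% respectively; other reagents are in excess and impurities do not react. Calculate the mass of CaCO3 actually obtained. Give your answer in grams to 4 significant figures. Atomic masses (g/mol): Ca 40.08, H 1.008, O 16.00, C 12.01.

278.5 g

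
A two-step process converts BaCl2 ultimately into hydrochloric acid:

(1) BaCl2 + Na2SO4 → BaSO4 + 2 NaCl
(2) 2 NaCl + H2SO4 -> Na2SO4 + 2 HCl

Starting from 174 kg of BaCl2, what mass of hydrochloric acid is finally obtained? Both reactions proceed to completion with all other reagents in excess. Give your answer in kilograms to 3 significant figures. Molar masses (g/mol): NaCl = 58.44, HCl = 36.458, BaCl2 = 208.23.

60.9 kg

174 kg = 174000 g.
n(BaCl2) = 174000 / 208.23 = 835.6 mol.
Step 1 gives a 1:2 ratio of BaCl2 to NaCl, so n(NaCl) = 1671 mol.
In step 2 the NaCl:HCl ratio is 2:2, so n(HCl) = 1671 mol.
Mass of HCl = 1671 × 36.458 = 60930 g = 60.9 kg.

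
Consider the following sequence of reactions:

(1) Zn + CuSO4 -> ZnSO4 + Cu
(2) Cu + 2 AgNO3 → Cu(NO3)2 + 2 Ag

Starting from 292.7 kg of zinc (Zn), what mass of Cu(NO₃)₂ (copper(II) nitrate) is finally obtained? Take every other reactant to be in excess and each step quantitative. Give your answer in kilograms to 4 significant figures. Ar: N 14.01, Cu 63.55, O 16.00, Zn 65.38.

839.7 kg

M(Zn) = 65.38 g/mol.
M(Cu(NO3)2) = 63.55 + 2(14.01) + 6(16.00) = 187.57 g/mol.
292.7 kg = 292700 g.
n(Zn) = 292700 / 65.38 = 4476.9 mol.
Step 1 gives a 1:1 ratio of Zn to Cu, so n(Cu) = 4476.9 mol.
In step 2 the Cu:Cu(NO3)2 ratio is 1:1, so n(Cu(NO3)2) = 4476.9 mol.
Mass of Cu(NO3)2 = 4476.9 × 187.57 = 839730 g = 839.7 kg.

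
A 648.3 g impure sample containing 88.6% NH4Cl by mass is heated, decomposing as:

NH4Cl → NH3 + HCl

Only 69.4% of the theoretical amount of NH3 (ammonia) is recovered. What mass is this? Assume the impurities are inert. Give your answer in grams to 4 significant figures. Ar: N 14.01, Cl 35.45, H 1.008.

126.9 g

Pure NH4Cl available = 648.3 g × 0.886 = 574.39 g.
M(NH4Cl) = 14.01 + 4(1.008) + 35.45 = 53.492 g/mol.
M(NH3) = 14.01 + 3(1.008) = 17.034 g/mol.
n(NH4Cl) = 574.39 g / 53.492 g/mol = 10.738 mol.
From the equation the NH4Cl:NH3 mole ratio is 1:1, so n(NH3) = 10.738 × 1/1 = 10.738 mol.
Mass of NH3 = 10.738 mol × 17.034 g/mol = 182.91 g.
Actual mass collected = 182.91 g × 0.694 = 126.94 g.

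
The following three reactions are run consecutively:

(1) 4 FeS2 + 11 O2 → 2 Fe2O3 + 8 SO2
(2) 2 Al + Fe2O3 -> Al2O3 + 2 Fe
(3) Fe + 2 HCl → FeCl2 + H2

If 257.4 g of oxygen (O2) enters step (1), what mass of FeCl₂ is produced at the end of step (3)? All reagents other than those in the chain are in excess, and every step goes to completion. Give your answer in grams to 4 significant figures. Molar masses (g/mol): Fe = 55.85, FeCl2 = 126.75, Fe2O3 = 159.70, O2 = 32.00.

n(O2) = 257.4 / 32.00 = 8.0437 mol.
Reaction (1): O2→Fe2O3 ratio 11:2 ⇒ n(Fe2O3) = 1.4625 mol.
Reaction (2): Fe2O3→Fe ratio 1:2 ⇒ n(Fe) = 2.9250 mol.
Reaction (3): Fe→FeCl2 ratio 1:1 ⇒ n(FeCl2) = 2.9250 mol.
Mass of FeCl2 = 2.9250 × 126.75 = 370.74 g.

370.7 g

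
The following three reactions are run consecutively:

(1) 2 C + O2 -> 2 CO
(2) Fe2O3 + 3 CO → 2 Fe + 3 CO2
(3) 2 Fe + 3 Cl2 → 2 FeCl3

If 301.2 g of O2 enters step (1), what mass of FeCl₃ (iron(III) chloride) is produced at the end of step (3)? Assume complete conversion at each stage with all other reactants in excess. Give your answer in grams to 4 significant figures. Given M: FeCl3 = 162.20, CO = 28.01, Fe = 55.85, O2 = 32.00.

n(O2) = 301.2 / 32.00 = 9.4125 mol.
Reaction (1): O2→CO ratio 1:2 ⇒ n(CO) = 18.825 mol.
Reaction (2): CO→Fe ratio 3:2 ⇒ n(Fe) = 12.550 mol.
Reaction (3): Fe→FeCl3 ratio 2:2 ⇒ n(FeCl3) = 12.550 mol.
Mass of FeCl3 = 12.550 × 162.20 = 2035.6 g.

2036 g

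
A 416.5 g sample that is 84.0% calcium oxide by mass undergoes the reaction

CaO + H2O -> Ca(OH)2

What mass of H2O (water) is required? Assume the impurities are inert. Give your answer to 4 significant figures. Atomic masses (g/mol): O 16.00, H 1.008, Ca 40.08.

112.4 g

Mass of pure CaO = 416.5 g × 0.840 = 349.86 g.
M(CaO) = 40.08 + 16.00 = 56.08 g/mol.
M(H2O) = 2(1.008) + 16.00 = 18.016 g/mol.
n(CaO) = 349.86 g / 56.08 g/mol = 6.2386 mol.
From the equation the CaO:H2O mole ratio is 1:1, so n(H2O) = 6.2386 × 1/1 = 6.2386 mol.
Mass of H2O = 6.2386 mol × 18.016 g/mol = 112.39 g.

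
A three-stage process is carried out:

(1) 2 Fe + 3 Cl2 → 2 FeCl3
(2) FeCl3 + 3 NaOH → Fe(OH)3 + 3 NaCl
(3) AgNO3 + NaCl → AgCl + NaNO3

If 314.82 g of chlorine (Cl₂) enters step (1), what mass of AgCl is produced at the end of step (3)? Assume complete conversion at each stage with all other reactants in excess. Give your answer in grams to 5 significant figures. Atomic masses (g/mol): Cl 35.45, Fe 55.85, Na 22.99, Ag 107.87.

M(Cl2) = 2(35.45) = 70.90 g/mol.
M(AgCl) = 107.87 + 35.45 = 143.32 g/mol.
n(Cl2) = 314.82 / 70.90 = 4.44034 mol.
Reaction (1): Cl2→FeCl3 ratio 3:2 ⇒ n(FeCl3) = 2.96023 mol.
Reaction (2): FeCl3→NaCl ratio 1:3 ⇒ n(NaCl) = 8.88068 mol.
Reaction (3): NaCl→AgCl ratio 1:1 ⇒ n(AgCl) = 8.88068 mol.
Mass of AgCl = 8.88068 × 143.32 = 1272.78 g.

1272.8 g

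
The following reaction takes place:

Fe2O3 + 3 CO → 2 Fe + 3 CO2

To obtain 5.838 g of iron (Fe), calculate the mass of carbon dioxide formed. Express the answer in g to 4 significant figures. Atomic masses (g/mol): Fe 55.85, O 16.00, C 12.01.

6.901 g

M(Fe) = 55.85 g/mol.
M(CO2) = 12.01 + 2(16.00) = 44.01 g/mol.
n(Fe) = 5.8380 g / 55.85 g/mol = 0.10453 mol.
From the equation the Fe:CO2 mole ratio is 2:3, so n(CO2) = 0.10453 × 3/2 = 0.15679 mol.
Mass of CO2 = 0.15679 mol × 44.01 g/mol = 6.9005 g.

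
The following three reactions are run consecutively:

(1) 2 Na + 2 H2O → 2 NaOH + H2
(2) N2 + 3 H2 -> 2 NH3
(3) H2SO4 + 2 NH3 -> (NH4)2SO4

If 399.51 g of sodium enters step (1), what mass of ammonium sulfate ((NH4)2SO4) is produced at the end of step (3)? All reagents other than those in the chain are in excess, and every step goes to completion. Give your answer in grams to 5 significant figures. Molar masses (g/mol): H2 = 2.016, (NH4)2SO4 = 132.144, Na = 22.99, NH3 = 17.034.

n(Na) = 399.51 / 22.99 = 17.3776 mol.
Reaction (1): Na→H2 ratio 2:1 ⇒ n(H2) = 8.68878 mol.
Reaction (2): H2→NH3 ratio 3:2 ⇒ n(NH3) = 5.79252 mol.
Reaction (3): NH3→(NH4)2SO4 ratio 2:1 ⇒ n((NH4)2SO4) = 2.89626 mol.
Mass of (NH4)2SO4 = 2.89626 × 132.144 = 382.723 g.

382.72 g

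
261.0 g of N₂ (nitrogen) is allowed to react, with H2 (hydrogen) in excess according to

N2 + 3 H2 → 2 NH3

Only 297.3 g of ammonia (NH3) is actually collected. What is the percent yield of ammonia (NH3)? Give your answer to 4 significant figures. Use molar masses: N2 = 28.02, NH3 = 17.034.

n(N2) = 261.00 g / 28.02 g/mol = 9.3148 mol.
From the equation the N2:NH3 mole ratio is 1:2, so n(NH3) = 9.3148 × 2/1 = 18.630 mol.
Mass of NH3 = 18.630 mol × 17.034 g/mol = 317.34 g.
This is the theoretical yield. Percent yield = 297.3 g / 317.34 g × 100% = 93.686%.

93.69 %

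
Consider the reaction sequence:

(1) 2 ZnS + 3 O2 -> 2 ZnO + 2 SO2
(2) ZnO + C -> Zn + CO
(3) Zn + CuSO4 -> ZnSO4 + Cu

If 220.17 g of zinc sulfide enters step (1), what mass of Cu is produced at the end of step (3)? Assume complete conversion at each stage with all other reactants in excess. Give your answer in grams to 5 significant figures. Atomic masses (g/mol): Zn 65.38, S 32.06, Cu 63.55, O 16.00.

M(ZnS) = 65.38 + 32.06 = 97.44 g/mol.
M(Cu) = 63.55 g/mol.
n(ZnS) = 220.17 / 97.44 = 2.25954 mol.
Reaction (1): ZnS→ZnO ratio 2:2 ⇒ n(ZnO) = 2.25954 mol.
Reaction (2): ZnO→Zn ratio 1:1 ⇒ n(Zn) = 2.25954 mol.
Reaction (3): Zn→Cu ratio 1:1 ⇒ n(Cu) = 2.25954 mol.
Mass of Cu = 2.25954 × 63.55 = 143.594 g.

143.59 g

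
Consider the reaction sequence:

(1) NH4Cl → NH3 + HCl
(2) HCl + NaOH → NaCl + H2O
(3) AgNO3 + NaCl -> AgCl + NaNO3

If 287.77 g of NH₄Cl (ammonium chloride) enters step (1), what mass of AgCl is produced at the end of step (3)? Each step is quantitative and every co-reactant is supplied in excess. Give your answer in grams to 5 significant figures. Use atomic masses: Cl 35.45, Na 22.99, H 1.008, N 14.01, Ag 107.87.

M(NH4Cl) = 14.01 + 4(1.008) + 35.45 = 53.492 g/mol.
M(AgCl) = 107.87 + 35.45 = 143.32 g/mol.
n(NH4Cl) = 287.77 / 53.492 = 5.37968 mol.
Reaction (1): NH4Cl→HCl ratio 1:1 ⇒ n(HCl) = 5.37968 mol.
Reaction (2): HCl→NaCl ratio 1:1 ⇒ n(NaCl) = 5.37968 mol.
Reaction (3): NaCl→AgCl ratio 1:1 ⇒ n(AgCl) = 5.37968 mol.
Mass of AgCl = 5.37968 × 143.32 = 771.016 g.

771.02 g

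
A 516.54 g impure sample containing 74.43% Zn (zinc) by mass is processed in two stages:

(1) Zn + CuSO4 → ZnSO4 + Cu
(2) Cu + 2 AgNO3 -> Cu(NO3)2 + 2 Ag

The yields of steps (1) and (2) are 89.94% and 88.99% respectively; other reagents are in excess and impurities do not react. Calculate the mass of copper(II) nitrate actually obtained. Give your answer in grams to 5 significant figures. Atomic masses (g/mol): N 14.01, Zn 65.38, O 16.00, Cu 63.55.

882.80 g

Pure Zn = 516.54 × 0.7443 = 384.461 g.
M(Zn) = 65.38 g/mol.
M(Cu(NO3)2) = 63.55 + 2(14.01) + 6(16.00) = 187.57 g/mol.
n(Zn) = 384.461 / 65.38 = 5.88040 mol.
Step 1 (Zn:Cu = 1:1): theoretical n(Cu) = 5.88040 mol; at 89.94% yield, n(Cu) = 5.28883 mol.
Step 2 (Cu:Cu(NO3)2 = 1:1): theoretical n(Cu(NO3)2) = 5.28883 mol, so theoretical mass = 5.28883 × 187.57 = 992.027 g.
At 88.99% yield, actual mass of Cu(NO3)2 = 992.027 × 0.8899 = 882.804 g.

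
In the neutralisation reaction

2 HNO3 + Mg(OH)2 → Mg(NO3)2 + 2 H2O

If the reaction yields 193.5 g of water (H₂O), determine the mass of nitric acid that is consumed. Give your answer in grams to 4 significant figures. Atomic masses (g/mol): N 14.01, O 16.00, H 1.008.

M(H2O) = 2(1.008) + 16.00 = 18.016 g/mol.
M(HNO3) = 1.008 + 14.01 + 3(16.00) = 63.018 g/mol.
n(H2O) = 193.50 g / 18.016 g/mol = 10.740 mol.
From the equation the H2O:HNO3 mole ratio is 2:2, so n(HNO3) = 10.740 × 2/2 = 10.740 mol.
Mass of HNO3 = 10.740 mol × 63.018 g/mol = 676.84 g.

676.8 g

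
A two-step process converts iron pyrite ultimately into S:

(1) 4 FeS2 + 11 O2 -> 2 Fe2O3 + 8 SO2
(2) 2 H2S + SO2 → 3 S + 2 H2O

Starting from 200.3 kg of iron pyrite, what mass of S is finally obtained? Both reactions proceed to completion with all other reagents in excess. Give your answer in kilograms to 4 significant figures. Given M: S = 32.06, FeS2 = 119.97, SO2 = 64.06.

200.3 kg = 200300 g.
n(FeS2) = 200300 / 119.97 = 1669.6 mol.
Step 1 gives a 4:8 ratio of FeS2 to SO2, so n(SO2) = 3339.2 mol.
In step 2 the SO2:S ratio is 1:3, so n(S) = 10018 mol.
Mass of S = 10018 × 32.06 = 321160 g = 321.2 kg.

321.2 kg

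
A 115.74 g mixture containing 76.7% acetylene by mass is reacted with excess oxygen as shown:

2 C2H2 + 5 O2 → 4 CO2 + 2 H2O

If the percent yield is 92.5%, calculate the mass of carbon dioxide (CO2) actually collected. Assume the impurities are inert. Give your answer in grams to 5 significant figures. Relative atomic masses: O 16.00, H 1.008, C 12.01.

277.61 g

Pure C2H2 available = 115.74 g × 0.767 = 88.7726 g.
M(C2H2) = 2(12.01) + 2(1.008) = 26.036 g/mol.
M(CO2) = 12.01 + 2(16.00) = 44.01 g/mol.
n(C2H2) = 88.7726 g / 26.036 g/mol = 3.40961 mol.
From the equation the C2H2:CO2 mole ratio is 2:4, so n(CO2) = 3.40961 × 4/2 = 6.81922 mol.
Mass of CO2 = 6.81922 mol × 44.01 g/mol = 300.114 g.
Actual mass collected = 300.114 g × 0.925 = 277.605 g.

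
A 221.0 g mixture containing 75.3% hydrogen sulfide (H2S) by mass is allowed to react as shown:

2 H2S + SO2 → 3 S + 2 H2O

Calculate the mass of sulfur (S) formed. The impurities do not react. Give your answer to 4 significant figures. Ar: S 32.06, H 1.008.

234.9 g

Mass of pure H2S = 221.0 g × 0.753 = 166.41 g.
M(H2S) = 2(1.008) + 32.06 = 34.076 g/mol.
M(S) = 32.06 g/mol.
n(H2S) = 166.41 g / 34.076 g/mol = 4.8836 mol.
From the equation the H2S:S mole ratio is 2:3, so n(S) = 4.8836 × 3/2 = 7.3254 mol.
Mass of S = 7.3254 mol × 32.06 g/mol = 234.85 g.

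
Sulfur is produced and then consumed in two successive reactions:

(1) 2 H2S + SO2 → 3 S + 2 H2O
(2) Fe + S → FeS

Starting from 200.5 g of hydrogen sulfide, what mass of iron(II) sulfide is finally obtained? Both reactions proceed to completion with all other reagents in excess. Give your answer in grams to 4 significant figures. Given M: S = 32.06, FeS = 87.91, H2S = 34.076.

775.9 g

n(H2S) = 200.50 / 34.076 = 5.8839 mol.
Step 1 gives a 2:3 ratio of H2S to S, so n(S) = 8.8259 mol.
In step 2 the S:FeS ratio is 1:1, so n(FeS) = 8.8259 mol.
Mass of FeS = 8.8259 × 87.91 = 775.88 g.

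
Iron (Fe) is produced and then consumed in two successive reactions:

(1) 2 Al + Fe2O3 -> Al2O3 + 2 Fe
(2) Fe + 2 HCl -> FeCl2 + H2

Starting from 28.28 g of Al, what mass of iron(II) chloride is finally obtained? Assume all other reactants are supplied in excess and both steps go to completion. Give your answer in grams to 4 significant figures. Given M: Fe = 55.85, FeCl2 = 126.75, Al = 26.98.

132.9 g

n(Al) = 28.280 / 26.98 = 1.0482 mol.
Step 1 gives a 2:2 ratio of Al to Fe, so n(Fe) = 1.0482 mol.
In step 2 the Fe:FeCl2 ratio is 1:1, so n(FeCl2) = 1.0482 mol.
Mass of FeCl2 = 1.0482 × 126.75 = 132.86 g.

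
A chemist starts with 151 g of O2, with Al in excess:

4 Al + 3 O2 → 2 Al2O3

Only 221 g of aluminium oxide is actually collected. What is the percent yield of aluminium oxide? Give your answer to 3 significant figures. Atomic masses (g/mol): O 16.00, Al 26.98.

M(O2) = 2(16.00) = 32.00 g/mol.
M(Al2O3) = 2(26.98) + 3(16.00) = 101.96 g/mol.
n(O2) = 151.0 g / 32.00 g/mol = 4.719 mol.
From the equation the O2:Al2O3 mole ratio is 3:2, so n(Al2O3) = 4.719 × 2/3 = 3.146 mol.
Mass of Al2O3 = 3.146 mol × 101.96 g/mol = 320.7 g.
This is the theoretical yield. Percent yield = 221 g / 320.7 g × 100% = 68.90%.

68.9 %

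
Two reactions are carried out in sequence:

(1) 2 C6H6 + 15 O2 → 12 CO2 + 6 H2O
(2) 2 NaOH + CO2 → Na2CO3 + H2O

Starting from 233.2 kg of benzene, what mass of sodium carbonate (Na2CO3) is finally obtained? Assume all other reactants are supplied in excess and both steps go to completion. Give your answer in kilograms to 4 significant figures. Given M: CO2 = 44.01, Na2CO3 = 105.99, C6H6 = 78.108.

1899 kg

233.2 kg = 233200 g.
n(C6H6) = 233200 / 78.108 = 2985.6 mol.
Step 1 gives a 2:12 ratio of C6H6 to CO2, so n(CO2) = 17914 mol.
In step 2 the CO2:Na2CO3 ratio is 1:1, so n(Na2CO3) = 17914 mol.
Mass of Na2CO3 = 17914 × 105.99 = 1.8987 × 10^6 g = 1899 kg.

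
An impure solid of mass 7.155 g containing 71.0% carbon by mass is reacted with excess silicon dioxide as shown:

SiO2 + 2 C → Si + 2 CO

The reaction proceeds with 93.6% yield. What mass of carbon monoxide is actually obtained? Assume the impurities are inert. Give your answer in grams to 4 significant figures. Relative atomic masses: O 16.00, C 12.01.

11.09 g

Pure C available = 7.155 g × 0.710 = 5.0800 g.
M(C) = 12.01 g/mol.
M(CO) = 12.01 + 16.00 = 28.01 g/mol.
n(C) = 5.0800 g / 12.01 g/mol = 0.42299 mol.
From the equation the C:CO mole ratio is 2:2, so n(CO) = 0.42299 × 2/2 = 0.42299 mol.
Mass of CO = 0.42299 mol × 28.01 g/mol = 11.848 g.
Actual mass collected = 11.848 g × 0.936 = 11.090 g.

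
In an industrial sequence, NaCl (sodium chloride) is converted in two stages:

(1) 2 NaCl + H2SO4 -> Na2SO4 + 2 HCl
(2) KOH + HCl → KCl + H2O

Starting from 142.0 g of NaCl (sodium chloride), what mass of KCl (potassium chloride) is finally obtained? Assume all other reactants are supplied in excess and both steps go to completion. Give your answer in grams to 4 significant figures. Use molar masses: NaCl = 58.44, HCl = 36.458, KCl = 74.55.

181.1 g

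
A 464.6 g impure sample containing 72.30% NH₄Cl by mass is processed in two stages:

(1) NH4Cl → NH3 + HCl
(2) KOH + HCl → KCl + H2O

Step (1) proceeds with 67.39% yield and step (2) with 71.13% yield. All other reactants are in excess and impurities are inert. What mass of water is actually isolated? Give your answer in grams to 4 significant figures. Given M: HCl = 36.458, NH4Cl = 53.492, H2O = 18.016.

Pure NH4Cl = 464.6 × 0.7230 = 335.91 g.
n(NH4Cl) = 335.91 / 53.492 = 6.2796 mol.
Step 1 (NH4Cl:HCl = 1:1): theoretical n(HCl) = 6.2796 mol; at 67.39% yield, n(HCl) = 4.2318 mol.
Step 2 (HCl:H2O = 1:1): theoretical n(H2O) = 4.2318 mol, so theoretical mass = 4.2318 × 18.016 = 76.240 g.
At 71.13% yield, actual mass of H2O = 76.240 × 0.7113 = 54.229 g.

54.23 g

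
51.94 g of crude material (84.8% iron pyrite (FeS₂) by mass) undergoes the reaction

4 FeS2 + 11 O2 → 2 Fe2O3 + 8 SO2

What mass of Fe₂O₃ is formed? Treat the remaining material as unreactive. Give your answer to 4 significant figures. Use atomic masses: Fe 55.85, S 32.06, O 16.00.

29.32 g

Mass of pure FeS2 = 51.94 g × 0.848 = 44.045 g.
M(FeS2) = 55.85 + 2(32.06) = 119.97 g/mol.
M(Fe2O3) = 2(55.85) + 3(16.00) = 159.70 g/mol.
n(FeS2) = 44.045 g / 119.97 g/mol = 0.36713 mol.
From the equation the FeS2:Fe2O3 mole ratio is 4:2, so n(Fe2O3) = 0.36713 × 2/4 = 0.18357 mol.
Mass of Fe2O3 = 0.18357 mol × 159.70 g/mol = 29.316 g.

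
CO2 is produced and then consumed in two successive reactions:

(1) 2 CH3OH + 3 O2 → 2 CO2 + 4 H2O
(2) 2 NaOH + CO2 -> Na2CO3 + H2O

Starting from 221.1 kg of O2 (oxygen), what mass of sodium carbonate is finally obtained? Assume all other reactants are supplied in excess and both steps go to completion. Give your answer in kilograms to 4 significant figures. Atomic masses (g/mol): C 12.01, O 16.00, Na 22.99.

M(O2) = 2(16.00) = 32.00 g/mol.
M(Na2CO3) = 2(22.99) + 12.01 + 3(16.00) = 105.99 g/mol.
221.1 kg = 221100 g.
n(O2) = 221100 / 32.00 = 6909.4 mol.
Step 1 gives a 3:2 ratio of O2 to CO2, so n(CO2) = 4606.2 mol.
In step 2 the CO2:Na2CO3 ratio is 1:1, so n(Na2CO3) = 4606.2 mol.
Mass of Na2CO3 = 4606.2 × 105.99 = 488220 g = 488.2 kg.

488.2 kg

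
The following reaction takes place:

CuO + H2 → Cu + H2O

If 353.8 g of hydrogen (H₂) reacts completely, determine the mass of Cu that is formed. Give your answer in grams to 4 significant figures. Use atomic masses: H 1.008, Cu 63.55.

11150 g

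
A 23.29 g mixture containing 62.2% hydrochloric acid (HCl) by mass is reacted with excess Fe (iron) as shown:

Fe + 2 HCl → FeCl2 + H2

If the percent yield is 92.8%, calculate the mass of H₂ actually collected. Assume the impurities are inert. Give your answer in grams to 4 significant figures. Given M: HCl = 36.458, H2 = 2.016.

Pure HCl available = 23.29 g × 0.622 = 14.486 g.
n(HCl) = 14.486 g / 36.458 g/mol = 0.39734 mol.
From the equation the HCl:H2 mole ratio is 2:1, so n(H2) = 0.39734 × 1/2 = 0.19867 mol.
Mass of H2 = 0.19867 mol × 2.016 g/mol = 0.40052 g.
Actual mass collected = 0.40052 g × 0.928 = 0.37169 g.

0.3717 g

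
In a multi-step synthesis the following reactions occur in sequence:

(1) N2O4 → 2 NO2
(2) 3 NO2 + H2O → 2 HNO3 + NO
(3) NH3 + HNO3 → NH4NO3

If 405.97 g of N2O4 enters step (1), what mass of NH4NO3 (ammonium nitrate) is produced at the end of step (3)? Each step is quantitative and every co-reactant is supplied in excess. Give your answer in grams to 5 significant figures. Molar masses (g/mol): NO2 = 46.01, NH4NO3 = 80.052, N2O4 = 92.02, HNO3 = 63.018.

n(N2O4) = 405.97 / 92.02 = 4.41176 mol.
Reaction (1): N2O4→NO2 ratio 1:2 ⇒ n(NO2) = 8.82352 mol.
Reaction (2): NO2→HNO3 ratio 3:2 ⇒ n(HNO3) = 5.88234 mol.
Reaction (3): HNO3→NH4NO3 ratio 1:1 ⇒ n(NH4NO3) = 5.88234 mol.
Mass of NH4NO3 = 5.88234 × 80.052 = 470.893 g.

470.89 g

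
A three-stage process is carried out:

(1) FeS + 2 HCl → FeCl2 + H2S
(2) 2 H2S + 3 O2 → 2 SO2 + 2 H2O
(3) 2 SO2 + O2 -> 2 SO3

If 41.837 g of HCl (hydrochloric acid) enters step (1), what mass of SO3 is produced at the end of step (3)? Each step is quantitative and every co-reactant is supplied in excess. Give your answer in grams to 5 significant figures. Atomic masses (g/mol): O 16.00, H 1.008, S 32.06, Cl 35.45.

M(HCl) = 1.008 + 35.45 = 36.458 g/mol.
M(SO3) = 32.06 + 3(16.00) = 80.06 g/mol.
n(HCl) = 41.837 / 36.458 = 1.14754 mol.
Reaction (1): HCl→H2S ratio 2:1 ⇒ n(H2S) = 0.573770 mol.
Reaction (2): H2S→SO2 ratio 2:2 ⇒ n(SO2) = 0.573770 mol.
Reaction (3): SO2→SO3 ratio 2:2 ⇒ n(SO3) = 0.573770 mol.
Mass of SO3 = 0.573770 × 80.06 = 45.9360 g.

45.936 g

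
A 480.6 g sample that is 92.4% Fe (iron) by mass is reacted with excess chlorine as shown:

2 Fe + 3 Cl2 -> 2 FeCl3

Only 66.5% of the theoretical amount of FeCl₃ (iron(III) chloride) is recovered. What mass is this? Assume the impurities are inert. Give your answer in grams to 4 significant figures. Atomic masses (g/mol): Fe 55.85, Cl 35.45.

Pure Fe available = 480.6 g × 0.924 = 444.07 g.
M(Fe) = 55.85 g/mol.
M(FeCl3) = 55.85 + 3(35.45) = 162.20 g/mol.
n(Fe) = 444.07 g / 55.85 g/mol = 7.9512 mol.
From the equation the Fe:FeCl3 mole ratio is 2:2, so n(FeCl3) = 7.9512 × 2/2 = 7.9512 mol.
Mass of FeCl3 = 7.9512 mol × 162.20 g/mol = 1289.7 g.
Actual mass collected = 1289.7 g × 0.665 = 857.64 g.

857.6 g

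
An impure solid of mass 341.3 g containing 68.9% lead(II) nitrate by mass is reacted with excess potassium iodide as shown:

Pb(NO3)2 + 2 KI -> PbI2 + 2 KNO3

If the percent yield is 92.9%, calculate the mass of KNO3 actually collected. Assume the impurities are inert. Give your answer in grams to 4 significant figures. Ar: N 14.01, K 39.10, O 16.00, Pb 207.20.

Pure Pb(NO3)2 available = 341.3 g × 0.689 = 235.16 g.
M(Pb(NO3)2) = 207.20 + 2(14.01) + 6(16.00) = 331.22 g/mol.
M(KNO3) = 39.10 + 14.01 + 3(16.00) = 101.11 g/mol.
n(Pb(NO3)2) = 235.16 g / 331.22 g/mol = 0.70997 mol.
From the equation the Pb(NO3)2:KNO3 mole ratio is 1:2, so n(KNO3) = 0.70997 × 2/1 = 1.4199 mol.
Mass of KNO3 = 1.4199 mol × 101.11 g/mol = 143.57 g.
Actual mass collected = 143.57 g × 0.929 = 133.38 g.

133.4 g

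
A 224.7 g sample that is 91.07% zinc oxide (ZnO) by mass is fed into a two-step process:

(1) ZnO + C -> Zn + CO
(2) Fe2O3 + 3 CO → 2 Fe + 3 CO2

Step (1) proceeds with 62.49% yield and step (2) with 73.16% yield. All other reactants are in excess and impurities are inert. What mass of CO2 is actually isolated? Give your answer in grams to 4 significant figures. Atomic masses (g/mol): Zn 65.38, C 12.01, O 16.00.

50.59 g

Pure ZnO = 224.7 × 0.9107 = 204.63 g.
M(ZnO) = 65.38 + 16.00 = 81.38 g/mol.
M(CO2) = 12.01 + 2(16.00) = 44.01 g/mol.
n(ZnO) = 204.63 / 81.38 = 2.5146 mol.
Step 1 (ZnO:CO = 1:1): theoretical n(CO) = 2.5146 mol; at 62.49% yield, n(CO) = 1.5713 mol.
Step 2 (CO:CO2 = 3:3): theoretical n(CO2) = 1.5713 mol, so theoretical mass = 1.5713 × 44.01 = 69.155 g.
At 73.16% yield, actual mass of CO2 = 69.155 × 0.7316 = 50.594 g.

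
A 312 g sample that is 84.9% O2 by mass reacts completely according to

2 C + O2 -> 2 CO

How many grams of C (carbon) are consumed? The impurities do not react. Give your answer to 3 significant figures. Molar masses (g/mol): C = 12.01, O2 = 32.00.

Mass of pure O2 = 312 g × 0.849 = 264.9 g.
n(O2) = 264.9 g / 32.00 g/mol = 8.278 mol.
From the equation the O2:C mole ratio is 1:2, so n(C) = 8.278 × 2/1 = 16.56 mol.
Mass of C = 16.56 mol × 12.01 g/mol = 198.8 g.

199 g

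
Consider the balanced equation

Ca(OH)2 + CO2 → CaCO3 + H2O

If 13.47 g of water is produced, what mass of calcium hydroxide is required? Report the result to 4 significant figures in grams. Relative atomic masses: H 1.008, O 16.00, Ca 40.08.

55.40 g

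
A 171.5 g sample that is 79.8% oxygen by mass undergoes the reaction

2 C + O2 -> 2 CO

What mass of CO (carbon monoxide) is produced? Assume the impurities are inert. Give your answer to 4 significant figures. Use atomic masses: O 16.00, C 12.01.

Mass of pure O2 = 171.5 g × 0.798 = 136.86 g.
M(O2) = 2(16.00) = 32.00 g/mol.
M(CO) = 12.01 + 16.00 = 28.01 g/mol.
n(O2) = 136.86 g / 32.00 g/mol = 4.2768 mol.
From the equation the O2:CO mole ratio is 1:2, so n(CO) = 4.2768 × 2/1 = 8.5536 mol.
Mass of CO = 8.5536 mol × 28.01 g/mol = 239.59 g.

239.6 g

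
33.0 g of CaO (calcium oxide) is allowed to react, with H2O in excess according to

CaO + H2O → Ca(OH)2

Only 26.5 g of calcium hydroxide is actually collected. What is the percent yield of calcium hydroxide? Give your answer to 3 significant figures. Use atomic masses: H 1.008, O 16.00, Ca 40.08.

M(CaO) = 40.08 + 16.00 = 56.08 g/mol.
M(Ca(OH)2) = 40.08 + 2(16.00) + 2(1.008) = 74.096 g/mol.
n(CaO) = 33.00 g / 56.08 g/mol = 0.5884 mol.
From the equation the CaO:Ca(OH)2 mole ratio is 1:1, so n(Ca(OH)2) = 0.5884 × 1/1 = 0.5884 mol.
Mass of Ca(OH)2 = 0.5884 mol × 74.096 g/mol = 43.60 g.
This is the theoretical yield. Percent yield = 26.5 g / 43.60 g × 100% = 60.78%.

60.8 %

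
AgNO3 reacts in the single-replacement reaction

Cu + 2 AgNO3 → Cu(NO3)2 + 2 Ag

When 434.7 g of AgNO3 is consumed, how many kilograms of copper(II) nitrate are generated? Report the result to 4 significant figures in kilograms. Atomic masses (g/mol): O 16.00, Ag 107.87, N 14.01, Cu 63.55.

M(AgNO3) = 107.87 + 14.01 + 3(16.00) = 169.88 g/mol.
M(Cu(NO3)2) = 63.55 + 2(14.01) + 6(16.00) = 187.57 g/mol.
n(AgNO3) = 434.70 g / 169.88 g/mol = 2.5589 mol.
From the equation the AgNO3:Cu(NO3)2 mole ratio is 2:1, so n(Cu(NO3)2) = 2.5589 × 1/2 = 1.2794 mol.
Mass of Cu(NO3)2 = 1.2794 mol × 187.57 g/mol = 239.98 g.
Converting to kg: 239.98 g = 0.2400 kg.

0.2400 kg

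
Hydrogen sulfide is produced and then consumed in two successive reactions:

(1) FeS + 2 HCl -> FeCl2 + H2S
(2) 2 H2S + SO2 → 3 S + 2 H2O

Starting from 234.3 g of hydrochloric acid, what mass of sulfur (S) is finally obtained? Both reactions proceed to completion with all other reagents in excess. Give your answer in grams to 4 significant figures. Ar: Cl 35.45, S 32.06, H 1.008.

154.5 g

M(HCl) = 1.008 + 35.45 = 36.458 g/mol.
M(S) = 32.06 g/mol.
n(HCl) = 234.30 / 36.458 = 6.4266 mol.
Step 1 gives a 2:1 ratio of HCl to H2S, so n(H2S) = 3.2133 mol.
In step 2 the H2S:S ratio is 2:3, so n(S) = 4.8199 mol.
Mass of S = 4.8199 × 32.06 = 154.53 g.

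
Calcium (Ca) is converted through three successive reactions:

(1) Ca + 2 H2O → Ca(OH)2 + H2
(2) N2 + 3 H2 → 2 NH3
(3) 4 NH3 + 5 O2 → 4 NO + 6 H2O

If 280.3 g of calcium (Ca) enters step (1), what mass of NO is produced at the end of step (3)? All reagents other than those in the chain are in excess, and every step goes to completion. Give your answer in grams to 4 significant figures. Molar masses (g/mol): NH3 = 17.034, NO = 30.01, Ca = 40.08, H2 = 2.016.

139.9 g

n(Ca) = 280.3 / 40.08 = 6.9935 mol.
Reaction (1): Ca→H2 ratio 1:1 ⇒ n(H2) = 6.9935 mol.
Reaction (2): H2→NH3 ratio 3:2 ⇒ n(NH3) = 4.6623 mol.
Reaction (3): NH3→NO ratio 4:4 ⇒ n(NO) = 4.6623 mol.
Mass of NO = 4.6623 × 30.01 = 139.92 g.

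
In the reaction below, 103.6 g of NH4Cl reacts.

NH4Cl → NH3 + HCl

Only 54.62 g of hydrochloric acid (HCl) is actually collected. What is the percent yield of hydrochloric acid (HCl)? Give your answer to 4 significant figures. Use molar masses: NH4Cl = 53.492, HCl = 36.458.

77.35 %

n(NH4Cl) = 103.60 g / 53.492 g/mol = 1.9367 mol.
From the equation the NH4Cl:HCl mole ratio is 1:1, so n(HCl) = 1.9367 × 1/1 = 1.9367 mol.
Mass of HCl = 1.9367 mol × 36.458 g/mol = 70.610 g.
This is the theoretical yield. Percent yield = 54.62 g / 70.610 g × 100% = 77.355%.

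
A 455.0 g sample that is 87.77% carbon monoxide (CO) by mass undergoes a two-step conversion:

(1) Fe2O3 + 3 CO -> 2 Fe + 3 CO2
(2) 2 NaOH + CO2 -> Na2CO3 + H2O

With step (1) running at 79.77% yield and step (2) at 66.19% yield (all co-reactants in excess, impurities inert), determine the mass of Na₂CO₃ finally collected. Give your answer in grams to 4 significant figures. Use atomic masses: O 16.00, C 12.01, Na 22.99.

797.9 g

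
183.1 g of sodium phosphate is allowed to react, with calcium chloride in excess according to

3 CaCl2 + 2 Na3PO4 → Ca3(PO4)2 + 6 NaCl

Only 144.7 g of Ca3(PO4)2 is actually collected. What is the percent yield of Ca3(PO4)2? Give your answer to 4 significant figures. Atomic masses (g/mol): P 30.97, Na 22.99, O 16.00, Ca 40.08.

83.54 %

M(Na3PO4) = 3(22.99) + 30.97 + 4(16.00) = 163.94 g/mol.
M(Ca3(PO4)2) = 3(40.08) + 2(30.97) + 8(16.00) = 310.18 g/mol.
n(Na3PO4) = 183.10 g / 163.94 g/mol = 1.1169 mol.
From the equation the Na3PO4:Ca3(PO4)2 mole ratio is 2:1, so n(Ca3(PO4)2) = 1.1169 × 1/2 = 0.55844 mol.
Mass of Ca3(PO4)2 = 0.55844 mol × 310.18 g/mol = 173.22 g.
This is the theoretical yield. Percent yield = 144.7 g / 173.22 g × 100% = 83.537%.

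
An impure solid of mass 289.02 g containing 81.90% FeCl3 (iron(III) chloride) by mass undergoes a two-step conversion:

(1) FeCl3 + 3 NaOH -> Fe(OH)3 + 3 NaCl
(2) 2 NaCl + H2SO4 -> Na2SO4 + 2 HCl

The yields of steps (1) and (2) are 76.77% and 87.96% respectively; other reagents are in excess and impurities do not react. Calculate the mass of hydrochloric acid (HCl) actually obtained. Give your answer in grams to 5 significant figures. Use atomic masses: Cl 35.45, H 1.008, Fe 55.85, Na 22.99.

Pure FeCl3 = 289.02 × 0.8190 = 236.707 g.
M(FeCl3) = 55.85 + 3(35.45) = 162.20 g/mol.
M(HCl) = 1.008 + 35.45 = 36.458 g/mol.
n(FeCl3) = 236.707 / 162.20 = 1.45935 mol.
Step 1 (FeCl3:NaCl = 1:3): theoretical n(NaCl) = 4.37806 mol; at 76.77% yield, n(NaCl) = 3.36104 mol.
Step 2 (NaCl:HCl = 2:2): theoretical n(HCl) = 3.36104 mol, so theoretical mass = 3.36104 × 36.458 = 122.537 g.
At 87.96% yield, actual mass of HCl = 122.537 × 0.8796 = 107.783 g.

107.78 g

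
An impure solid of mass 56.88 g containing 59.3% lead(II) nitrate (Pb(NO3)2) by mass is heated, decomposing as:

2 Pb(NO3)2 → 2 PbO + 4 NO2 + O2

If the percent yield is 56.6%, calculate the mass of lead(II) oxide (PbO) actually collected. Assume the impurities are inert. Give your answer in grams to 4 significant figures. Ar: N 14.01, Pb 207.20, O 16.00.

12.86 g

Pure Pb(NO3)2 available = 56.88 g × 0.593 = 33.730 g.
M(Pb(NO3)2) = 207.20 + 2(14.01) + 6(16.00) = 331.22 g/mol.
M(PbO) = 207.20 + 16.00 = 223.20 g/mol.
n(Pb(NO3)2) = 33.730 g / 331.22 g/mol = 0.10184 mol.
From the equation the Pb(NO3)2:PbO mole ratio is 2:2, so n(PbO) = 0.10184 × 2/2 = 0.10184 mol.
Mass of PbO = 0.10184 mol × 223.20 g/mol = 22.730 g.
Actual mass collected = 22.730 g × 0.566 = 12.865 g.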